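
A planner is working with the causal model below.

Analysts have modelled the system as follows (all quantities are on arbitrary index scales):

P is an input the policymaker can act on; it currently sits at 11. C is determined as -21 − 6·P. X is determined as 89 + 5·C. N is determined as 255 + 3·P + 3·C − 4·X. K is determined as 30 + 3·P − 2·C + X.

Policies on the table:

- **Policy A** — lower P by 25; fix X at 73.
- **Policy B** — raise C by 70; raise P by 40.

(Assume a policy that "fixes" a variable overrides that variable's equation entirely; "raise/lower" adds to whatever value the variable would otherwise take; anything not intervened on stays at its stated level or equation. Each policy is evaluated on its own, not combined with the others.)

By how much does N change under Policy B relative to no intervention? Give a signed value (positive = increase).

3010

Baseline:
  P = 11
  C = -21 − 6·11 = -87
  X = 89 + 5·(-87) = -346
  N = 255 + 3·11 + 3·(-87) − 4·(-346) = 1411
Policy B (C + 70, P + 40):
  P = 11 + 40 = 51
  C = -21 − 6·51 (+70 from intervention) = -257
  X = 89 + 5·(-257) = -1196
  N = 255 + 3·51 + 3·(-257) − 4·(-1196) = 4421
Change in N: 4421 − 1411 = 3010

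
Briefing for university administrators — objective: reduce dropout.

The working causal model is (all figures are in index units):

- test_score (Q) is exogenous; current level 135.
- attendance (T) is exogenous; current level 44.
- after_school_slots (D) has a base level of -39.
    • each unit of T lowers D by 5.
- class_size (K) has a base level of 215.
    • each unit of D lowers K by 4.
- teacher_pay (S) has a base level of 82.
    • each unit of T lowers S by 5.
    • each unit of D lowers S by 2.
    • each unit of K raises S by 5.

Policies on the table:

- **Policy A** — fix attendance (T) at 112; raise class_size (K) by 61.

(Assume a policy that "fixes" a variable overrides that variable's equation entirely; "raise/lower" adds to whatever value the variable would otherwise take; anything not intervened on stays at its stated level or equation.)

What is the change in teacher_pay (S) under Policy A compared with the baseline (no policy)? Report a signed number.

Baseline:
  T = 44
  D = -39 − 5·44 = -259
  K = 215 − 4·(-259) = 1251
  S = 82 − 5·44 − 2·(-259) + 5·1251 = 6635
Policy A (T := 112, K + 61):
  T = 112
  D = -39 − 5·112 = -599
  K = 215 − 4·(-599) (+61 from intervention) = 2672
  S = 82 − 5·112 − 2·(-599) + 5·2672 = 14080
Change in S: 14080 − 6635 = 7445

7445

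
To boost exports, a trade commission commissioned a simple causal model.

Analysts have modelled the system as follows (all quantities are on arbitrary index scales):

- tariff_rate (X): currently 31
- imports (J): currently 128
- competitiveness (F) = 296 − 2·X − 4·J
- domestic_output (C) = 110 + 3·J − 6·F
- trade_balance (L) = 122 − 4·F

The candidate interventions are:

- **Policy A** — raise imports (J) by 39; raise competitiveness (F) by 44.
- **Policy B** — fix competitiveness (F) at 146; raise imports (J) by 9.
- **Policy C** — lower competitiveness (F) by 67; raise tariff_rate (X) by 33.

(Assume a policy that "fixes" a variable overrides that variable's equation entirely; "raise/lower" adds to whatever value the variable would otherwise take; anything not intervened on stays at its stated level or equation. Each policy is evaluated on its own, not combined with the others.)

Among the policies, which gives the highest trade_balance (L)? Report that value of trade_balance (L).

Policy A (J + 39, F + 44):
  X = 31
  J = 128 + 39 = 167
  F = 296 − 2·31 − 4·167 (+44 from intervention) = -390
  L = 122 − 4·(-390) = 1682
Policy B (F := 146, J + 9):
  X = 31
  J = 128 + 9 = 137
  F = 146
  L = 122 − 4·146 = -462
Policy C (F − 67, X + 33):
  X = 31 + 33 = 64
  J = 128
  F = 296 − 2·64 − 4·128 (−67 from intervention) = -411
  L = 122 − 4·(-411) = 1766
Comparing — Policy A: L=1682, Policy B: L=-462, Policy C: L=1766. Highest is 1766 (Policy C).

1766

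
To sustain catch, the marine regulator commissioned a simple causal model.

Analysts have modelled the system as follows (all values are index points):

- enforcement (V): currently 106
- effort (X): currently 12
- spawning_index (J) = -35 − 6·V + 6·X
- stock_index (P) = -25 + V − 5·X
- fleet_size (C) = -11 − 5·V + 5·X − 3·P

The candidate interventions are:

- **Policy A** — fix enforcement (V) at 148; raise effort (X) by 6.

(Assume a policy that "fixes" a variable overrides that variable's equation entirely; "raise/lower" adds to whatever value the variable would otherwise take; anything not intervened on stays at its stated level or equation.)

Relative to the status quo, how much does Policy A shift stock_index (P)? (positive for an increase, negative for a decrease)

12

Baseline:
  V = 106
  X = 12
  P = -25 + 106 − 5·12 = 21
Policy A (V := 148, X + 6):
  V = 148
  X = 12 + 6 = 18
  P = -25 + 148 − 5·18 = 33
Change in P: 33 − 21 = 12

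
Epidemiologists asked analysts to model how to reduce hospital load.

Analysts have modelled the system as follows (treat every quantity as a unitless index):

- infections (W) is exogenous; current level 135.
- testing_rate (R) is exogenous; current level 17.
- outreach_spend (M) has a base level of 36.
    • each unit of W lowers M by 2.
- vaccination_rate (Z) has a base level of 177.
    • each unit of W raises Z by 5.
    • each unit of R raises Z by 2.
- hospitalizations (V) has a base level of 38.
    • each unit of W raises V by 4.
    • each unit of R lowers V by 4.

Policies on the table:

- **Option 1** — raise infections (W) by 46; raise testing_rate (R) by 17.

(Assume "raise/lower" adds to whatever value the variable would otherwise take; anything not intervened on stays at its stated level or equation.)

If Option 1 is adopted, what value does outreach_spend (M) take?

-326

Option 1 (W + 46, R + 17):
  W = 135 + 46 = 181
  M = 36 − 2·181 = -326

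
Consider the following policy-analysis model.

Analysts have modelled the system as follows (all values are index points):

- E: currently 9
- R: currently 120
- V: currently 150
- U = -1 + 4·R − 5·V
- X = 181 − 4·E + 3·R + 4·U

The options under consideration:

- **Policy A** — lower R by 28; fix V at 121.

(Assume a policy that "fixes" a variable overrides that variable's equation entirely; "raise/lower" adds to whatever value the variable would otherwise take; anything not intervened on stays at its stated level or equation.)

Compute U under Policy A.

-238

Policy A (R − 28, V := 121):
  R = 120 − 28 = 92
  V = 121
  U = -1 + 4·92 − 5·121 = -238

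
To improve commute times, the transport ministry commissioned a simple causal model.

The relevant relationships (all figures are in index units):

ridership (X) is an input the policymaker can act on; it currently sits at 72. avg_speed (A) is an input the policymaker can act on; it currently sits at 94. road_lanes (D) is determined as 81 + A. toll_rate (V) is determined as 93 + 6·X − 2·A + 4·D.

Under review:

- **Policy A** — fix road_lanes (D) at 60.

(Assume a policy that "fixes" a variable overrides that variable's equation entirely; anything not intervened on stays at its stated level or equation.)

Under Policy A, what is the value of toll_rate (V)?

577

Policy A (D := 60):
  X = 72
  A = 94
  D = 60
  V = 93 + 6·72 − 2·94 + 4·60 = 577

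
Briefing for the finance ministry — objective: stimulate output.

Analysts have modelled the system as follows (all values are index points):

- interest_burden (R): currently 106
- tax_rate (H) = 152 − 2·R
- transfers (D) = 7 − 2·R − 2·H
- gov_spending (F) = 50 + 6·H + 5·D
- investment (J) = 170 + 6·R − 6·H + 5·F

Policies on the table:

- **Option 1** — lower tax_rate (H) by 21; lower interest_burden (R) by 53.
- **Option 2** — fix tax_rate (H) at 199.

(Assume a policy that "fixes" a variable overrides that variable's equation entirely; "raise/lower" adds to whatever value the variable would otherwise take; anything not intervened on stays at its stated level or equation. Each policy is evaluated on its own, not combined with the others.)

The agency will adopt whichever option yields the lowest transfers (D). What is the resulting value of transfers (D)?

Option 1 (H − 21, R − 53):
  R = 106 − 53 = 53
  H = 152 − 2·53 (−21 from intervention) = 25
  D = 7 − 2·53 − 2·25 = -149
Option 2 (H := 199):
  R = 106
  H = 199
  D = 7 − 2·106 − 2·199 = -603
Comparing — Option 1: D=-149, Option 2: D=-603. Lowest is -603 (Option 2).

-603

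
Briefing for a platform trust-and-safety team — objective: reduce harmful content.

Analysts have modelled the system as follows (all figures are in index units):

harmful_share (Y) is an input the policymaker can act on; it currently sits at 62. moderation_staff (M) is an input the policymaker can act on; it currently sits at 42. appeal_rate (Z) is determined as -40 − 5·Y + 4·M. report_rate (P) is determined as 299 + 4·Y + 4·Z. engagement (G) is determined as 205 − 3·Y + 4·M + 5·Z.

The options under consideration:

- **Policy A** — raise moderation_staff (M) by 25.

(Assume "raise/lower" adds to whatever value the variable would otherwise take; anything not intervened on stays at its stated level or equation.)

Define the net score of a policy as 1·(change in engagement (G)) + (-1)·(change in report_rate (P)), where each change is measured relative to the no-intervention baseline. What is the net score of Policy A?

200

Baseline:
  Y = 62
  M = 42
  Z = -40 − 5·62 + 4·42 = -182
  P = 299 + 4·62 + 4·(-182) = -181
  G = 205 − 3·62 + 4·42 + 5·(-182) = -723
Policy A (M + 25):
  Y = 62
  M = 42 + 25 = 67
  Z = -40 − 5·62 + 4·67 = -82
  P = 299 + 4·62 + 4·(-82) = 219
  G = 205 − 3·62 + 4·67 + 5·(-82) = -123
ΔG = -123 − (-723) = 600; ΔP = 219 − (-181) = 400
Score = 1·600 + (-1)·400 = 200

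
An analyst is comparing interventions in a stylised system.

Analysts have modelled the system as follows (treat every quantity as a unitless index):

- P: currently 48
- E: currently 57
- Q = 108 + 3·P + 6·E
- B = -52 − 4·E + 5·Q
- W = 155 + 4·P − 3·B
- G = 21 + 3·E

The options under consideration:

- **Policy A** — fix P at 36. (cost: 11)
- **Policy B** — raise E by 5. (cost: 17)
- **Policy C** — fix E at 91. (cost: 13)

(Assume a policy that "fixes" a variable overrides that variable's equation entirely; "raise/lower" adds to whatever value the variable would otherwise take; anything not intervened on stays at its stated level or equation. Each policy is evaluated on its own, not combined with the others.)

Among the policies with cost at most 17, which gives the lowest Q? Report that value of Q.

Policy A (P := 36):
  P = 36
  E = 57
  Q = 108 + 3·36 + 6·57 = 558
Policy B (E + 5):
  P = 48
  E = 57 + 5 = 62
  Q = 108 + 3·48 + 6·62 = 624
Policy C (E := 91):
  P = 48
  E = 91
  Q = 108 + 3·48 + 6·91 = 798
Comparing — Policy A: Q=558, Policy B: Q=624, Policy C: Q=798. Lowest is 558 (Policy A).

558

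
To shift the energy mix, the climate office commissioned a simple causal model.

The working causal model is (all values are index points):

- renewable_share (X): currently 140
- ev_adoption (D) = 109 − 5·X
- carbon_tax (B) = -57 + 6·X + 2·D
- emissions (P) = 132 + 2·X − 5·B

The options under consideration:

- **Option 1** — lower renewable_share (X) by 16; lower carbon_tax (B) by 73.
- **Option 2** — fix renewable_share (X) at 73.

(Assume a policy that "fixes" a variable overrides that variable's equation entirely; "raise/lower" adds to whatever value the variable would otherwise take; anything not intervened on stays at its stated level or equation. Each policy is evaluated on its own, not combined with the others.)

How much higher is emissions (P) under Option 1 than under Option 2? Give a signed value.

1487

Option 1 (X − 16, B − 73):
  X = 140 − 16 = 124
  D = 109 − 5·124 = -511
  B = -57 + 6·124 + 2·(-511) (−73 from intervention) = -408
  P = 132 + 2·124 − 5·(-408) = 2420
Option 2 (X := 73):
  X = 73
  D = 109 − 5·73 = -256
  B = -57 + 6·73 + 2·(-256) = -131
  P = 132 + 2·73 − 5·(-131) = 933
P: 2420 − 933 = 1487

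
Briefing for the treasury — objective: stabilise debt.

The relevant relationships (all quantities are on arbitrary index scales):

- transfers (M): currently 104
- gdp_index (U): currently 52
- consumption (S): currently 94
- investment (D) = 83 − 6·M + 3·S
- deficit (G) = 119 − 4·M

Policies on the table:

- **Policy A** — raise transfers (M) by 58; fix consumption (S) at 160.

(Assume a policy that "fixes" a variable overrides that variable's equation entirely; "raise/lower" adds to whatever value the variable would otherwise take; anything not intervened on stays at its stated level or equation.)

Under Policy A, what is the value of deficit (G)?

-529

Policy A (M + 58, S := 160):
  M = 104 + 58 = 162
  G = 119 − 4·162 = -529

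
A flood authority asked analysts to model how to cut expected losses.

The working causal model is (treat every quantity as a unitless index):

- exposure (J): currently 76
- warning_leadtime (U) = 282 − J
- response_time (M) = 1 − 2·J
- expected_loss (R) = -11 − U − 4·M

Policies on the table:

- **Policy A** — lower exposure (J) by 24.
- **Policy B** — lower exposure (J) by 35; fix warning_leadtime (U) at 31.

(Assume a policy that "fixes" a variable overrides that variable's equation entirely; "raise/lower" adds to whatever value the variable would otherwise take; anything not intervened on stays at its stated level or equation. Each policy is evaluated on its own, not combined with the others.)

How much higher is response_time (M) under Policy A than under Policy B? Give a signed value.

-22

Policy A (J − 24):
  J = 76 − 24 = 52
  M = 1 − 2·52 = -103
Policy B (J − 35, U := 31):
  J = 76 − 35 = 41
  M = 1 − 2·41 = -81
M: -103 − (-81) = -22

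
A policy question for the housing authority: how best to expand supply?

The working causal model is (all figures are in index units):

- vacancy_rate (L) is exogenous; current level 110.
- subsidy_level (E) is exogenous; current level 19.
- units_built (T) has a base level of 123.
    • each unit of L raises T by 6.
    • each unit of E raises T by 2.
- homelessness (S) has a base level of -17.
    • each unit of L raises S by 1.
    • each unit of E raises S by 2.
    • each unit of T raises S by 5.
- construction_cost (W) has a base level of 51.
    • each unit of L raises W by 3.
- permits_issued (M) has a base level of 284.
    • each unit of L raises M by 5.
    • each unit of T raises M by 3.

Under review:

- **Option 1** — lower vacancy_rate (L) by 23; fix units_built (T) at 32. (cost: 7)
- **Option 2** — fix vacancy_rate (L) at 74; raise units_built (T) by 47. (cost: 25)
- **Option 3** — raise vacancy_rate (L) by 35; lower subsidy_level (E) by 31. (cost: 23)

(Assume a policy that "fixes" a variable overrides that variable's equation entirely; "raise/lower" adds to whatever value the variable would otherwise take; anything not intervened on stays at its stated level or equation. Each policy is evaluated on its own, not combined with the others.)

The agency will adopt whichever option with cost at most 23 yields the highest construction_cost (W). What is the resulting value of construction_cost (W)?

486

Option 1 (L − 23, T := 32):
  L = 110 − 23 = 87
  W = 51 + 3·87 = 312
Option 3 (L + 35, E − 31):
  L = 110 + 35 = 145
  W = 51 + 3·145 = 486
Comparing — Option 1: W=312, Option 3: W=486. Highest is 486 (Option 3).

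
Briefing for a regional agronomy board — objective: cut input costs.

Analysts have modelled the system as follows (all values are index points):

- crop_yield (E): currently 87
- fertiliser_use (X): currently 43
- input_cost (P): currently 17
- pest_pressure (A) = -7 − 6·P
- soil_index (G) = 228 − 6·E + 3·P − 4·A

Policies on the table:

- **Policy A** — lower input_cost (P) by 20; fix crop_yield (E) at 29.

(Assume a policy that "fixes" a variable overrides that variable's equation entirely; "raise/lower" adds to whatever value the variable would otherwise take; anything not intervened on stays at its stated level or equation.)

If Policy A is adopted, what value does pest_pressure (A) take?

Policy A (P − 20, E := 29):
  P = 17 − 20 = -3
  A = -7 − 6·(-3) = 11

11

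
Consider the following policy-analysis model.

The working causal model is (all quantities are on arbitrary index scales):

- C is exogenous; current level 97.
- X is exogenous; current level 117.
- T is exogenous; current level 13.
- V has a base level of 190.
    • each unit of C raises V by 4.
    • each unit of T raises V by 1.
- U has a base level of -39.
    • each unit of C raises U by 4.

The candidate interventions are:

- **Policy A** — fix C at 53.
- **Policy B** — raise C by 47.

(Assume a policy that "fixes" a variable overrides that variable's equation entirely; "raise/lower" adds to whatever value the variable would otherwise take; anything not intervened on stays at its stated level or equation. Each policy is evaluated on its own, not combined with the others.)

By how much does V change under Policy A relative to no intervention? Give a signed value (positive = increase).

-176

Baseline:
  C = 97
  T = 13
  V = 190 + 4·97 + 13 = 591
Policy A (C := 53):
  C = 53
  T = 13
  V = 190 + 4·53 + 13 = 415
Change in V: 415 − 591 = -176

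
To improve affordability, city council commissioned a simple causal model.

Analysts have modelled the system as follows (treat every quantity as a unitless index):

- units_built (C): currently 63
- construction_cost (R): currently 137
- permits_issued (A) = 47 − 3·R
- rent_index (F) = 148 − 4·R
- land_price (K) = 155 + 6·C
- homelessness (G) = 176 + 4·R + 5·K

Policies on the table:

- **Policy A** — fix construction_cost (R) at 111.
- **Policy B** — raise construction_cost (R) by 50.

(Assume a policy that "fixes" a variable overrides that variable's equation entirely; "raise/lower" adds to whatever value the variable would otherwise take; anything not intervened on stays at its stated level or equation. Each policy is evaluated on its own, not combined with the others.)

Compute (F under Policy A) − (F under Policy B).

Policy A (R := 111):
  R = 111
  F = 148 − 4·111 = -296
Policy B (R + 50):
  R = 137 + 50 = 187
  F = 148 − 4·187 = -600
F: -296 − (-600) = 304

304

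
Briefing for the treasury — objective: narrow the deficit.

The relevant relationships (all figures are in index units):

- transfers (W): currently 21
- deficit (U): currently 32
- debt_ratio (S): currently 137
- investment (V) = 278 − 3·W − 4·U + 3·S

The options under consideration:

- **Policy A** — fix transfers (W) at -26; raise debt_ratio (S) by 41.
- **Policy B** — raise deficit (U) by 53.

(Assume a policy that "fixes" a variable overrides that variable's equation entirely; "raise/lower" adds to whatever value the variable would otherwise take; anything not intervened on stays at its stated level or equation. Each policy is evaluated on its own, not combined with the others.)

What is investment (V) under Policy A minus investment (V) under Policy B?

Policy A (W := -26, S + 41):
  W = -26
  U = 32
  S = 137 + 41 = 178
  V = 278 − 3·(-26) − 4·32 + 3·178 = 762
Policy B (U + 53):
  W = 21
  U = 32 + 53 = 85
  S = 137
  V = 278 − 3·21 − 4·85 + 3·137 = 286
V: 762 − 286 = 476

476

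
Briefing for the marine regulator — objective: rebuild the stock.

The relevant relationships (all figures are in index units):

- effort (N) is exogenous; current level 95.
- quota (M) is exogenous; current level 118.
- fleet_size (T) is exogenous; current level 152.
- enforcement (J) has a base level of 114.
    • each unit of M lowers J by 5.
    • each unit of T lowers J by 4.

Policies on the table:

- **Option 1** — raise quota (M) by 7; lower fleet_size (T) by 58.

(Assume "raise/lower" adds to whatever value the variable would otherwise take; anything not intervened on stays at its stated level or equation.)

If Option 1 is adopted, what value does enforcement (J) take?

-887

Option 1 (M + 7, T − 58):
  M = 118 + 7 = 125
  T = 152 − 58 = 94
  J = 114 − 5·125 − 4·94 = -887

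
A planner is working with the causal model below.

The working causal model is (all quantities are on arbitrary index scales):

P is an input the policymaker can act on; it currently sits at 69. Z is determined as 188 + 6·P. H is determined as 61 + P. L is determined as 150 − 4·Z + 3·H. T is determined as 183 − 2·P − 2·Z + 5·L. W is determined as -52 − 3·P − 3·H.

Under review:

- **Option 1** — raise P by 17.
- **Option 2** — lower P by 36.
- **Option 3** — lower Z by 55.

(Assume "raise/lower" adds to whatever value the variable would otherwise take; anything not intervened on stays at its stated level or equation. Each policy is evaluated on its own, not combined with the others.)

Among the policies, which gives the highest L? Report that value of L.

-1112

Option 1 (P + 17):
  P = 69 + 17 = 86
  Z = 188 + 6·86 = 704
  H = 61 + 86 = 147
  L = 150 − 4·704 + 3·147 = -2225
Option 2 (P − 36):
  P = 69 − 36 = 33
  Z = 188 + 6·33 = 386
  H = 61 + 33 = 94
  L = 150 − 4·386 + 3·94 = -1112
Option 3 (Z − 55):
  P = 69
  Z = 188 + 6·69 (−55 from intervention) = 547
  H = 61 + 69 = 130
  L = 150 − 4·547 + 3·130 = -1648
Comparing — Option 1: L=-2225, Option 2: L=-1112, Option 3: L=-1648. Highest is -1112 (Option 2).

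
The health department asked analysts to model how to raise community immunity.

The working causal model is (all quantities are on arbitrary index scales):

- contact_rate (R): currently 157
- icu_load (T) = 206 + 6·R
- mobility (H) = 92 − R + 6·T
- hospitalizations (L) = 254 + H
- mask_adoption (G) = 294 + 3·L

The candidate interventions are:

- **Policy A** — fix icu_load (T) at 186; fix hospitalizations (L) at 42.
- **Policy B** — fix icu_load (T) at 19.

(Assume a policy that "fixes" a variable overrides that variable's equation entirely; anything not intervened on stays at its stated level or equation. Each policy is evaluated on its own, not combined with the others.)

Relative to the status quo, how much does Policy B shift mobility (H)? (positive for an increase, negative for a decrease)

Baseline:
  R = 157
  T = 206 + 6·157 = 1148
  H = 92 − 157 + 6·1148 = 6823
Policy B (T := 19):
  R = 157
  T = 19
  H = 92 − 157 + 6·19 = 49
Change in H: 49 − 6823 = -6774

-6774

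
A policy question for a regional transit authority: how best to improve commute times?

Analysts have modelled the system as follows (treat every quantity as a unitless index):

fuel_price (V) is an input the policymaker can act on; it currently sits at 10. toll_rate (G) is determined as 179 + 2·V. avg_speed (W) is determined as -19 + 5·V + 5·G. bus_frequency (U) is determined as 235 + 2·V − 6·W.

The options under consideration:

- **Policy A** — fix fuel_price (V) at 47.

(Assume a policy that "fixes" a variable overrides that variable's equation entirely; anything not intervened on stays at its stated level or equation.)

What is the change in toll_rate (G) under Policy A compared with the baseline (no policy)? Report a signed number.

Baseline:
  V = 10
  G = 179 + 2·10 = 199
Policy A (V := 47):
  V = 47
  G = 179 + 2·47 = 273
Change in G: 273 − 199 = 74

74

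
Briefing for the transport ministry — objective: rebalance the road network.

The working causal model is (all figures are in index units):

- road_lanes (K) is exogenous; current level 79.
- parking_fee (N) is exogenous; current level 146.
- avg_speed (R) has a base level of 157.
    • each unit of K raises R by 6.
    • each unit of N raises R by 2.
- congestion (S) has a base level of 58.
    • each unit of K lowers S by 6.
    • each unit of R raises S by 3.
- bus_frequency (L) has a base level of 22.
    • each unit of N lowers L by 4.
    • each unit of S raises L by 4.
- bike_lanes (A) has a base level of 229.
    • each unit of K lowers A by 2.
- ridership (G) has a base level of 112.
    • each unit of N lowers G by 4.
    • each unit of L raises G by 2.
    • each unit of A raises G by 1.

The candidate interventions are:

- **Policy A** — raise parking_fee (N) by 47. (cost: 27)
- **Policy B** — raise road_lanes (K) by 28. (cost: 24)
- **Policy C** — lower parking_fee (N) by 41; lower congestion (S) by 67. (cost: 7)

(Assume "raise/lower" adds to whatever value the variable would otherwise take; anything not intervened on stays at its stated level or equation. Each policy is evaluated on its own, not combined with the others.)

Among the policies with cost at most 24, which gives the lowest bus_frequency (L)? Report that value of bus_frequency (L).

7762

Policy B (K + 28):
  K = 79 + 28 = 107
  N = 146
  R = 157 + 6·107 + 2·146 = 1091
  S = 58 − 6·107 + 3·1091 = 2689
  L = 22 − 4·146 + 4·2689 = 10194
Policy C (N − 41, S − 67):
  K = 79
  N = 146 − 41 = 105
  R = 157 + 6·79 + 2·105 = 841
  S = 58 − 6·79 + 3·841 (−67 from intervention) = 2040
  L = 22 − 4·105 + 4·2040 = 7762
Comparing — Policy B: L=10194, Policy C: L=7762. Lowest is 7762 (Policy C).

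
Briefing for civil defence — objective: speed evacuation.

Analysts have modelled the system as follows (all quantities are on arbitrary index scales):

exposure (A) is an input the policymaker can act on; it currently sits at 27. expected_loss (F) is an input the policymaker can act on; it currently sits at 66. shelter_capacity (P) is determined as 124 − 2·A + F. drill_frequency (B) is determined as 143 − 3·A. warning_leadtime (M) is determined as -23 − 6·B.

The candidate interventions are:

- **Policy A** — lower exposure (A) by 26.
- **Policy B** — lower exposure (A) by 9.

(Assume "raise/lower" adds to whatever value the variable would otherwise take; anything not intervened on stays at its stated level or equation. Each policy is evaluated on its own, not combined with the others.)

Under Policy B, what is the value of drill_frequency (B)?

Policy B (A − 9):
  A = 27 − 9 = 18
  B = 143 − 3·18 = 89

89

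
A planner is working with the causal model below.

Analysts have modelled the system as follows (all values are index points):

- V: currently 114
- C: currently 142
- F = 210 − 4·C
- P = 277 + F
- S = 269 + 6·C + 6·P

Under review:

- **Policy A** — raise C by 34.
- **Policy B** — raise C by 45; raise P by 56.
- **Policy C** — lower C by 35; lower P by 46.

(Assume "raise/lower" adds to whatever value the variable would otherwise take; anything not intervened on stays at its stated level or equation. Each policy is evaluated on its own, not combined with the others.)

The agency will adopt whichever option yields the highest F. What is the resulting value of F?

Policy A (C + 34):
  C = 142 + 34 = 176
  F = 210 − 4·176 = -494
Policy B (C + 45, P + 56):
  C = 142 + 45 = 187
  F = 210 − 4·187 = -538
Policy C (C − 35, P − 46):
  C = 142 − 35 = 107
  F = 210 − 4·107 = -218
Comparing — Policy A: F=-494, Policy B: F=-538, Policy C: F=-218. Highest is -218 (Policy C).

-218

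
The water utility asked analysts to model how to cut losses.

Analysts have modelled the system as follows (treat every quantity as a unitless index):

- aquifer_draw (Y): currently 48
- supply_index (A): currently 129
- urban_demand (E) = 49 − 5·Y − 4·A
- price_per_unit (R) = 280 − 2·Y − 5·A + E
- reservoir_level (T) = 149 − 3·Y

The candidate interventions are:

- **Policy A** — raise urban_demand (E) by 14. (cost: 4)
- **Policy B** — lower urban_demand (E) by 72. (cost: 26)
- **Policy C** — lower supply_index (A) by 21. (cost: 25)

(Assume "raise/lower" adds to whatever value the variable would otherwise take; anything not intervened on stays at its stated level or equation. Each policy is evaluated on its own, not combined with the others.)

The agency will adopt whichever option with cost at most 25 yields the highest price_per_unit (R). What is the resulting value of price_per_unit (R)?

-979

Policy A (E + 14):
  Y = 48
  A = 129
  E = 49 − 5·48 − 4·129 (+14 from intervention) = -693
  R = 280 − 2·48 − 5·129 + (-693) = -1154
Policy C (A − 21):
  Y = 48
  A = 129 − 21 = 108
  E = 49 − 5·48 − 4·108 = -623
  R = 280 − 2·48 − 5·108 + (-623) = -979
Comparing — Policy A: R=-1154, Policy C: R=-979. Highest is -979 (Policy C).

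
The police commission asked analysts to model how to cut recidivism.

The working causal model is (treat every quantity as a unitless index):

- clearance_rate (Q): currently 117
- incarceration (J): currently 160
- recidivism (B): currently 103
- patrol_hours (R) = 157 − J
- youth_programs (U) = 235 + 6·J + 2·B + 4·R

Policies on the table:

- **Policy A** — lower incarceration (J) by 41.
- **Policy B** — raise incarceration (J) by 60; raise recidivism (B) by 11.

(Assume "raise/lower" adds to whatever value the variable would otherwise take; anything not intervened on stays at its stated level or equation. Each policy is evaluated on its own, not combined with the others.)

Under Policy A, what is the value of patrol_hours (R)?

Policy A (J − 41):
  J = 160 − 41 = 119
  R = 157 − 119 = 38

38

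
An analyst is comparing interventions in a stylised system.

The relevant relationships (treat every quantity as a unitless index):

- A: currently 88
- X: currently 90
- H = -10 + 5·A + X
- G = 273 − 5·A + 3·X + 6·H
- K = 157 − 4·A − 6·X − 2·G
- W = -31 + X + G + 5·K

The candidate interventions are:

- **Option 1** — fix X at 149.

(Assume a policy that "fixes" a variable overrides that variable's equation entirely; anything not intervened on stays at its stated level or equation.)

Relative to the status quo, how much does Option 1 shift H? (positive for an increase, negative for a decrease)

59

Baseline:
  A = 88
  X = 90
  H = -10 + 5·88 + 90 = 520
Option 1 (X := 149):
  A = 88
  X = 149
  H = -10 + 5·88 + 149 = 579
Change in H: 579 − 520 = 59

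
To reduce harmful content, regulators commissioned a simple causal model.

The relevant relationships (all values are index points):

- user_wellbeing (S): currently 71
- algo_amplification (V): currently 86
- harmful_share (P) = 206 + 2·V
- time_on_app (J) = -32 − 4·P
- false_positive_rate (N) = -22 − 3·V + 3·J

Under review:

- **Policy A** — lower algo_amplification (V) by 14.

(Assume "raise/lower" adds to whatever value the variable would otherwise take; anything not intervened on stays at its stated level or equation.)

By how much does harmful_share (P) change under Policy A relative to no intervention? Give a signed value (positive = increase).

Baseline:
  V = 86
  P = 206 + 2·86 = 378
Policy A (V − 14):
  V = 86 − 14 = 72
  P = 206 + 2·72 = 350
Change in P: 350 − 378 = -28

-28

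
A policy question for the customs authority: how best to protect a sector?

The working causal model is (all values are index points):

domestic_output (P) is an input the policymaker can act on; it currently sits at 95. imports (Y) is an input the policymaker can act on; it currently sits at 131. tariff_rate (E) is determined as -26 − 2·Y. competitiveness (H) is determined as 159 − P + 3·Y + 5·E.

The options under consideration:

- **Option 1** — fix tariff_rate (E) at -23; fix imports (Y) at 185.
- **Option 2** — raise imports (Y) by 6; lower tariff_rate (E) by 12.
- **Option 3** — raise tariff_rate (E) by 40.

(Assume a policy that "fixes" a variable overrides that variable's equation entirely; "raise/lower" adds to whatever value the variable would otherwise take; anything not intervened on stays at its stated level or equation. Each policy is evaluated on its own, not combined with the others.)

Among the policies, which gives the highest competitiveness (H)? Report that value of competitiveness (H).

Option 1 (E := -23, Y := 185):
  P = 95
  Y = 185
  E = -23
  H = 159 − 95 + 3·185 + 5·(-23) = 504
Option 2 (Y + 6, E − 12):
  P = 95
  Y = 131 + 6 = 137
  E = -26 − 2·137 (−12 from intervention) = -312
  H = 159 − 95 + 3·137 + 5·(-312) = -1085
Option 3 (E + 40):
  P = 95
  Y = 131
  E = -26 − 2·131 (+40 from intervention) = -248
  H = 159 − 95 + 3·131 + 5·(-248) = -783
Comparing — Option 1: H=504, Option 2: H=-1085, Option 3: H=-783. Highest is 504 (Option 1).

504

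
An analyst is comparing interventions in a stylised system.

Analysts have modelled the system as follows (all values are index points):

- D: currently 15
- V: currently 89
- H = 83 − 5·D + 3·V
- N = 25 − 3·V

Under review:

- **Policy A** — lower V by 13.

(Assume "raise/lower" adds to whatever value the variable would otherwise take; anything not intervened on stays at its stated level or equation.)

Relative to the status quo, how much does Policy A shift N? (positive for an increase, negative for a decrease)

39

Baseline:
  V = 89
  N = 25 − 3·89 = -242
Policy A (V − 13):
  V = 89 − 13 = 76
  N = 25 − 3·76 = -203
Change in N: -203 − (-242) = 39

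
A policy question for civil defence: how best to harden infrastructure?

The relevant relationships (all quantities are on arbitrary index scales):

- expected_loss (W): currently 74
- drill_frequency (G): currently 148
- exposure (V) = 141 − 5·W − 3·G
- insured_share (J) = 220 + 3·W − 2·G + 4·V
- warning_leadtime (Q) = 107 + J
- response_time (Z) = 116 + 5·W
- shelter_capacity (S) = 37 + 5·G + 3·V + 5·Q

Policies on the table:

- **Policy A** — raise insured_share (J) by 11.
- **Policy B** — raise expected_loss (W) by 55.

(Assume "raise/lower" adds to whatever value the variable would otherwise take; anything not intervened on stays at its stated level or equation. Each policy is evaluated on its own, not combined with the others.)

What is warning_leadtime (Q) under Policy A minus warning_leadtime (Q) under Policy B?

946

Policy A (J + 11):
  W = 74
  G = 148
  V = 141 − 5·74 − 3·148 = -673
  J = 220 + 3·74 − 2·148 + 4·(-673) (+11 from intervention) = -2535
  Q = 107 + (-2535) = -2428
Policy B (W + 55):
  W = 74 + 55 = 129
  G = 148
  V = 141 − 5·129 − 3·148 = -948
  J = 220 + 3·129 − 2·148 + 4·(-948) = -3481
  Q = 107 + (-3481) = -3374
Q: -2428 − (-3374) = 946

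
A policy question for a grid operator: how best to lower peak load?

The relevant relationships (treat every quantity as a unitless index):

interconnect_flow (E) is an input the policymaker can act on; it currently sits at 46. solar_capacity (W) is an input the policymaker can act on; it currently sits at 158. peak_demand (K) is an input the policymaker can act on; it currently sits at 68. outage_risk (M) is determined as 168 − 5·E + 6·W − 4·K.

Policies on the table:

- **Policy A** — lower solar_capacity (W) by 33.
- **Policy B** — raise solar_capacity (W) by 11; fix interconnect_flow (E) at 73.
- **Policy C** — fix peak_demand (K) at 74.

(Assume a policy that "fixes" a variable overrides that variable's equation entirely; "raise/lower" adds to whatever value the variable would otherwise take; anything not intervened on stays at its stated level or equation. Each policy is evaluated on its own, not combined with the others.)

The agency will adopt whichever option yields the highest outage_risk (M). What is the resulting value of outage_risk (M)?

590

Policy A (W − 33):
  E = 46
  W = 158 − 33 = 125
  K = 68
  M = 168 − 5·46 + 6·125 − 4·68 = 416
Policy B (W + 11, E := 73):
  E = 73
  W = 158 + 11 = 169
  K = 68
  M = 168 − 5·73 + 6·169 − 4·68 = 545
Policy C (K := 74):
  E = 46
  W = 158
  K = 74
  M = 168 − 5·46 + 6·158 − 4·74 = 590
Comparing — Policy A: M=416, Policy B: M=545, Policy C: M=590. Highest is 590 (Policy C).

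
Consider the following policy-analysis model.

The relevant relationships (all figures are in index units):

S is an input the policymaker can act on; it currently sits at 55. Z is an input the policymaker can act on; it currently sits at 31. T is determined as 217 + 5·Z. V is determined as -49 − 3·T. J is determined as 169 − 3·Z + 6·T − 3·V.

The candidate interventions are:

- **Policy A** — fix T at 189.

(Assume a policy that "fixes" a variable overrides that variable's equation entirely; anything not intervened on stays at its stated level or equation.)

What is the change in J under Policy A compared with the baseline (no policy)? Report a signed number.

-2745

Baseline:
  Z = 31
  T = 217 + 5·31 = 372
  V = -49 − 3·372 = -1165
  J = 169 − 3·31 + 6·372 − 3·(-1165) = 5803
Policy A (T := 189):
  Z = 31
  T = 189
  V = -49 − 3·189 = -616
  J = 169 − 3·31 + 6·189 − 3·(-616) = 3058
Change in J: 3058 − 5803 = -2745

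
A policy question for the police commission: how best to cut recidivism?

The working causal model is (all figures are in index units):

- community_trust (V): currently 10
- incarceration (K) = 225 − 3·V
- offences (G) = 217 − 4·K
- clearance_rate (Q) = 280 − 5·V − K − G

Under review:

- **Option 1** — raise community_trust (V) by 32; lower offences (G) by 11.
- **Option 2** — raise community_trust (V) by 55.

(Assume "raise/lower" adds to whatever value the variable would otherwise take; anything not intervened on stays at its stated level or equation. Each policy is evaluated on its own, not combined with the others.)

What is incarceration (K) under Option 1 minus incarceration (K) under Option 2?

69

Option 1 (V + 32, G − 11):
  V = 10 + 32 = 42
  K = 225 − 3·42 = 99
Option 2 (V + 55):
  V = 10 + 55 = 65
  K = 225 − 3·65 = 30
K: 99 − 30 = 69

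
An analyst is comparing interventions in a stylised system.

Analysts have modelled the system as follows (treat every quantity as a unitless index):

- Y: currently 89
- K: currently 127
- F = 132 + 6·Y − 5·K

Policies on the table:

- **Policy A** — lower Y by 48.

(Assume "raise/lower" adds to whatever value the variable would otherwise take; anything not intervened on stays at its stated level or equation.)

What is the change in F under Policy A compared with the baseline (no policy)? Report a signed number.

Baseline:
  Y = 89
  K = 127
  F = 132 + 6·89 − 5·127 = 31
Policy A (Y − 48):
  Y = 89 − 48 = 41
  K = 127
  F = 132 + 6·41 − 5·127 = -257
Change in F: -257 − 31 = -288

-288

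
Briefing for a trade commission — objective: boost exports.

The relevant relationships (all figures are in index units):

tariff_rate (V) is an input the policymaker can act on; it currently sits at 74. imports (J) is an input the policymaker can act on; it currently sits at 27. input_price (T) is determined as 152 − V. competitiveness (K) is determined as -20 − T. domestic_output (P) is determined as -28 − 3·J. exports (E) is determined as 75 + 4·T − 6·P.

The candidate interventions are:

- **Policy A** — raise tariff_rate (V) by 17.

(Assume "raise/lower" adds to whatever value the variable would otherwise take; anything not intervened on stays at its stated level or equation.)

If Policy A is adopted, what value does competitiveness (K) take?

Policy A (V + 17):
  V = 74 + 17 = 91
  T = 152 − 91 = 61
  K = -20 − 61 = -81

-81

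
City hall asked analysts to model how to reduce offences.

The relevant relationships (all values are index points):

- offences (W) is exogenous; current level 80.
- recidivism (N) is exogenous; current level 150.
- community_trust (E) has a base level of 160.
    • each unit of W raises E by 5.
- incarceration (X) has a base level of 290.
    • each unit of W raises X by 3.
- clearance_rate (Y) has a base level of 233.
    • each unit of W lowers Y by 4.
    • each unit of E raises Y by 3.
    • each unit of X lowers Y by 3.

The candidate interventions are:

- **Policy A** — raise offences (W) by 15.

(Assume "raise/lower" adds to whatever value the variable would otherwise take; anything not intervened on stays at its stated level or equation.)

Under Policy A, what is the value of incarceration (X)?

Policy A (W + 15):
  W = 80 + 15 = 95
  X = 290 + 3·95 = 575

575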